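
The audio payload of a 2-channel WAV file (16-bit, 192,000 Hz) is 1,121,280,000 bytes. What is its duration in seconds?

Byte rate = 192,000 × 2 × 2 = 768,000 bytes/s.
Duration = 1,121,280,000 / 768,000 = 1,460 s.

1,460 seconds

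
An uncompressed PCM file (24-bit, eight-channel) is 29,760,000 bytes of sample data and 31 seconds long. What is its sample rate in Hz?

Bytes = sample_rate × seconds × bytes_per_sample × channels.
sample_rate = 29,760,000 / (31 × 3 × 8) = 29,760,000 / 744 = 40,000 Hz.

40,000 Hz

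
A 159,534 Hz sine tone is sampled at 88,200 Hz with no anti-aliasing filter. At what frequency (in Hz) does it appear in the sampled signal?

Nyquist = 88,200/2 = 44,100 Hz; 159,534 Hz exceeds it.
Alias = |159,534 − 2×88,200| = |159,534 − 176,400| = 16,866 Hz.

16,866 Hz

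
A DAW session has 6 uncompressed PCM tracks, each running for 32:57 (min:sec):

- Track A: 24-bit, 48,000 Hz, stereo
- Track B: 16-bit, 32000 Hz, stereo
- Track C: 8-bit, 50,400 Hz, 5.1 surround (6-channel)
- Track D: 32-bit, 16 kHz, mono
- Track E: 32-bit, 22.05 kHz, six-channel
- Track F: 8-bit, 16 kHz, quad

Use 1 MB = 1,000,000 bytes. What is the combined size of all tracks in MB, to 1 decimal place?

32:57 (min:sec) = 1,977 s.
Track A: 48,000 × 1,977 × 3 × 2 = 569,376,000 bytes.
Track B: 32,000 × 1,977 × 2 × 2 = 253,056,000 bytes.
Track C: 50,400 × 1,977 × 1 × 6 = 597,844,800 bytes.
Track D: 16,000 × 1,977 × 4 × 1 = 126,528,000 bytes.
Track E: 22,050 × 1,977 × 4 × 6 = 1,046,228,400 bytes.
Track F: 16,000 × 1,977 × 1 × 4 = 126,528,000 bytes.
Total = 2,719,561,200 bytes = 2719.6 MB.

2719.6 MB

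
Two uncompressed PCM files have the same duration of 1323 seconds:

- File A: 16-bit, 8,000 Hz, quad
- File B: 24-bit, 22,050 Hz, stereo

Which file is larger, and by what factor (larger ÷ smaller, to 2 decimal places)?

File A: 8,000 × 2 × 4 = 64,000 bytes/s.
File B: 22,050 × 3 × 2 = 132,300 bytes/s.
File B is larger; ratio = 175,032,900 / 84,672,000 = 2.07.

File B, by a factor of 2.07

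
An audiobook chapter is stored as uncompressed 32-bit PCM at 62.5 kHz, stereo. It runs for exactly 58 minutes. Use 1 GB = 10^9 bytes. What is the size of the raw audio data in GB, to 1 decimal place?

1.7 GB

Duration = exactly 58 minutes = 3,480 s.
Bytes = 62,500 samples/s × 3,480 s × 4 bytes/sample × 2 ch = 1,740,000,000 bytes.
1,740,000,000 / 1,000,000,000 = 1.7 GB.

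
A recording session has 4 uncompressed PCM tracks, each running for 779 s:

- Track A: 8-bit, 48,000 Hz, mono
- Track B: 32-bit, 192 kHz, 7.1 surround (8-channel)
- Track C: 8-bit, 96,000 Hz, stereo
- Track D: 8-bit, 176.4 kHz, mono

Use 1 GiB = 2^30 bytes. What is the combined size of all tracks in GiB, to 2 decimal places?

Track A: 48,000 × 779 × 1 × 1 = 37,392,000 bytes.
Track B: 192,000 × 779 × 4 × 8 = 4,786,176,000 bytes.
Track C: 96,000 × 779 × 1 × 2 = 149,568,000 bytes.
Track D: 176,400 × 779 × 1 × 1 = 137,415,600 bytes.
Total = 5,110,551,600 bytes = 4.76 GiB.

4.76 GiB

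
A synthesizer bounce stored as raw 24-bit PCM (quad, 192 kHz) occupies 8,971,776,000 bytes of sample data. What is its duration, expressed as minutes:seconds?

Byte rate = 192,000 × 3 × 4 = 2,304,000 bytes/s.
Duration = 8,971,776,000 / 2,304,000 = 3,894 s.
3,894 s = 64:54.

64:54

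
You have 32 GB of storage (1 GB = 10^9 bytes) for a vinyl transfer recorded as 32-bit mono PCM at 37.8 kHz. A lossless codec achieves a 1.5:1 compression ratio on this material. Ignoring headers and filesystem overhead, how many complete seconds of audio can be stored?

317,460 seconds

Uncompressed byte rate = 37,800 × 4 × 1 = 151,200 bytes/s.
After 1.5:1 compression, effective rate ≈ 100800 bytes/s.
Capacity = 32 × 1,000,000,000 = 32,000,000,000 bytes.
32,000,000,000 / effective rate ≈ 317460.32 s → 317,460 seconds.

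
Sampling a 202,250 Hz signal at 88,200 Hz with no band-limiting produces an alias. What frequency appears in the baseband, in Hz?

Nyquist = 88,200/2 = 44,100 Hz; 202,250 Hz exceeds it.
Alias = |202,250 − 2×88,200| = |202,250 − 176,400| = 25,850 Hz.

25,850 Hz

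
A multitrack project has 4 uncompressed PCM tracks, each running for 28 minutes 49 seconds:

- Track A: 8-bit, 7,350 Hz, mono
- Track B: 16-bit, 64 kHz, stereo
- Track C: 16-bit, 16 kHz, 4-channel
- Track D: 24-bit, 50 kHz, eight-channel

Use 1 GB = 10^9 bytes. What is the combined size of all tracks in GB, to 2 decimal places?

28 minutes 49 seconds = 1,729 s.
Track A: 7,350 × 1,729 × 1 × 1 = 12,708,150 bytes.
Track B: 64,000 × 1,729 × 2 × 2 = 442,624,000 bytes.
Track C: 16,000 × 1,729 × 2 × 4 = 221,312,000 bytes.
Track D: 50,000 × 1,729 × 3 × 8 = 2,074,800,000 bytes.
Total = 2,751,444,150 bytes = 2.75 GB.

2.75 GB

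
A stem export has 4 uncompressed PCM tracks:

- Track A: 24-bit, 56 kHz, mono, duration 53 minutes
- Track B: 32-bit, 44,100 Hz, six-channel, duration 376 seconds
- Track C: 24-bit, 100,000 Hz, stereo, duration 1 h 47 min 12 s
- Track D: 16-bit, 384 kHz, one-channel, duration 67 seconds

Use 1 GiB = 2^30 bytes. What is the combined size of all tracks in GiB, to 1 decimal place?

Track A: 53 minutes = 3,180 s; 56,000 × 3,180 × 3 × 1 = 534,240,000 bytes.
Track B: 44,100 × 376 × 4 × 6 = 397,958,400 bytes.
Track C: 1 h 47 min 12 s = 6,432 s; 100,000 × 6,432 × 3 × 2 = 3,859,200,000 bytes.
Track D: 384,000 × 67 × 2 × 1 = 51,456,000 bytes.
Total = 4,842,854,400 bytes = 4.5 GiB.

4.5 GiB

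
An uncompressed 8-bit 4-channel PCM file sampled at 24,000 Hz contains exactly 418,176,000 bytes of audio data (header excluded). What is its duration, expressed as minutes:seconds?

72:36

Byte rate = 24,000 × 1 × 4 = 96,000 bytes/s.
Duration = 418,176,000 / 96,000 = 4,356 s.
4,356 s = 72:36.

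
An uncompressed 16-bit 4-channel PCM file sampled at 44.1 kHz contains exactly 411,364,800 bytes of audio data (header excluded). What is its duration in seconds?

1,166 seconds

Byte rate = 44,100 × 2 × 4 = 352,800 bytes/s.
Duration = 411,364,800 / 352,800 = 1,166 s.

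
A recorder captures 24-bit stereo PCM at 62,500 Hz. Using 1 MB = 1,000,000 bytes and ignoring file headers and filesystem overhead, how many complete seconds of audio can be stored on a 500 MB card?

Uncompressed byte rate = 62,500 × 3 × 2 = 375,000 bytes/s.
Capacity = 500 × 1,000,000 = 500,000,000 bytes.
500,000,000 / 375,000 ≈ 1333.33 s → 1,333 seconds.

1,333 seconds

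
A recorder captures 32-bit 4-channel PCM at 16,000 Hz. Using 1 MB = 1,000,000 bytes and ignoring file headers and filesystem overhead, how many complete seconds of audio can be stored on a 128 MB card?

Uncompressed byte rate = 16,000 × 4 × 4 = 256,000 bytes/s.
Capacity = 128 × 1,000,000 = 128,000,000 bytes.
128,000,000 / 256,000 ≈ 500 s → 500 seconds.

500 seconds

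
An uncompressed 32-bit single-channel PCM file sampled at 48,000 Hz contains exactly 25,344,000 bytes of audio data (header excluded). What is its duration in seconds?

132 seconds

Byte rate = 48,000 × 4 × 1 = 192,000 bytes/s.
Duration = 25,344,000 / 192,000 = 132 s.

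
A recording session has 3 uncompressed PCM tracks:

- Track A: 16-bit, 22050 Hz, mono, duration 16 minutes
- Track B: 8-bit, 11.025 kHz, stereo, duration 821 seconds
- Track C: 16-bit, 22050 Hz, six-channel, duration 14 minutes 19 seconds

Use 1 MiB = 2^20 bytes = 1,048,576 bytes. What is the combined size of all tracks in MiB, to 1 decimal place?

Track A: 16 minutes = 960 s; 22,050 × 960 × 2 × 1 = 42,336,000 bytes.
Track B: 11,025 × 821 × 1 × 2 = 18,103,050 bytes.
Track C: 14 minutes 19 seconds = 859 s; 22,050 × 859 × 2 × 6 = 227,291,400 bytes.
Total = 287,730,450 bytes = 274.4 MiB.

274.4 MiB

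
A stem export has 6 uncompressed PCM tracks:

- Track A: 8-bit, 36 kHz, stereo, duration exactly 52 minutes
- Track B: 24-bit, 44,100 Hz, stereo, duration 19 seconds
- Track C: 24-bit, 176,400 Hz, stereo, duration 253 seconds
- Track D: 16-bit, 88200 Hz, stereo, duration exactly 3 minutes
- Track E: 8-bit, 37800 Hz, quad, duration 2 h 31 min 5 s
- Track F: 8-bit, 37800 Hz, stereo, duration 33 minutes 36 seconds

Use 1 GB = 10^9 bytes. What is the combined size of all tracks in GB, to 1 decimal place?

Track A: exactly 52 minutes = 3,120 s; 36,000 × 3,120 × 1 × 2 = 224,640,000 bytes.
Track B: 44,100 × 19 × 3 × 2 = 5,027,400 bytes.
Track C: 176,400 × 253 × 3 × 2 = 267,775,200 bytes.
Track D: exactly 3 minutes = 180 s; 88,200 × 180 × 2 × 2 = 63,504,000 bytes.
Track E: 2 h 31 min 5 s = 9,065 s; 37,800 × 9,065 × 1 × 4 = 1,370,628,000 bytes.
Track F: 33 minutes 36 seconds = 2,016 s; 37,800 × 2,016 × 1 × 2 = 152,409,600 bytes.
Total = 2,083,984,200 bytes = 2.1 GB.

2.1 GB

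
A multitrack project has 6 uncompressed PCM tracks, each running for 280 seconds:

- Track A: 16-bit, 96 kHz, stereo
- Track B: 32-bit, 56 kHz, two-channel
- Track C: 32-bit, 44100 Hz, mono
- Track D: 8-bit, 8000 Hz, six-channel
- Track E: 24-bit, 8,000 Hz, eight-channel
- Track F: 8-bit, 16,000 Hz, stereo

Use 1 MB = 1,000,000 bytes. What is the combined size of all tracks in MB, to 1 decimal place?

358.5 MB

Track A: 96,000 × 280 × 2 × 2 = 107,520,000 bytes.
Track B: 56,000 × 280 × 4 × 2 = 125,440,000 bytes.
Track C: 44,100 × 280 × 4 × 1 = 49,392,000 bytes.
Track D: 8,000 × 280 × 1 × 6 = 13,440,000 bytes.
Track E: 8,000 × 280 × 3 × 8 = 53,760,000 bytes.
Track F: 16,000 × 280 × 1 × 2 = 8,960,000 bytes.
Total = 358,512,000 bytes = 358.5 MB.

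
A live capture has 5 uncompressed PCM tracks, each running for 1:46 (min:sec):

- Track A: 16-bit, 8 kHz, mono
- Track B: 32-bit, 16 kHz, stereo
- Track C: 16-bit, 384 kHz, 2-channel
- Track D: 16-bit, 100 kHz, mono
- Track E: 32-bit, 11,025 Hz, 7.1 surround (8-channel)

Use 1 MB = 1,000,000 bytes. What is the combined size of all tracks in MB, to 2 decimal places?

1:46 (min:sec) = 106 s.
Track A: 8,000 × 106 × 2 × 1 = 1,696,000 bytes.
Track B: 16,000 × 106 × 4 × 2 = 13,568,000 bytes.
Track C: 384,000 × 106 × 2 × 2 = 162,816,000 bytes.
Track D: 100,000 × 106 × 2 × 1 = 21,200,000 bytes.
Track E: 11,025 × 106 × 4 × 8 = 37,396,800 bytes.
Total = 236,676,800 bytes = 236.68 MB.

236.68 MB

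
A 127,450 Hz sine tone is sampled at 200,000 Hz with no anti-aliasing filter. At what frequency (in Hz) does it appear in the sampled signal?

Nyquist = 200,000/2 = 100,000 Hz; 127,450 Hz exceeds it.
Alias = |127,450 − 1×200,000| = |127,450 − 200,000| = 72,550 Hz.

72,550 Hz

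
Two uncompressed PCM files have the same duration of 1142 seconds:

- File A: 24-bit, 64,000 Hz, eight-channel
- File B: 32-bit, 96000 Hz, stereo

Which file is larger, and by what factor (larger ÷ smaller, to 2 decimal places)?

File A, by a factor of 2.00

File A: 64,000 × 3 × 8 = 1,536,000 bytes/s.
File B: 96,000 × 4 × 2 = 768,000 bytes/s.
File A is larger; ratio = 1,754,112,000 / 877,056,000 = 2.00.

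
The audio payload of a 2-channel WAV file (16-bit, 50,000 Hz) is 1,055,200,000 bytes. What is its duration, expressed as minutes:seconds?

87:56

Byte rate = 50,000 × 2 × 2 = 200,000 bytes/s.
Duration = 1,055,200,000 / 200,000 = 5,276 s.
5,276 s = 87:56.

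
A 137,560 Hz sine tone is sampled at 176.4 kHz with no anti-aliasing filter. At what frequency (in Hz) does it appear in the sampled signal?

38,840 Hz

Nyquist = 176,400/2 = 88,200 Hz; 137,560 Hz exceeds it.
Alias = |137,560 − 1×176,400| = |137,560 − 176,400| = 38,840 Hz.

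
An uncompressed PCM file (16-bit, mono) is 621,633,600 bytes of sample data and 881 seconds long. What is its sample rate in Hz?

352,800 Hz

Bytes = sample_rate × seconds × bytes_per_sample × channels.
sample_rate = 621,633,600 / (881 × 2 × 1) = 621,633,600 / 1,762 = 352,800 Hz.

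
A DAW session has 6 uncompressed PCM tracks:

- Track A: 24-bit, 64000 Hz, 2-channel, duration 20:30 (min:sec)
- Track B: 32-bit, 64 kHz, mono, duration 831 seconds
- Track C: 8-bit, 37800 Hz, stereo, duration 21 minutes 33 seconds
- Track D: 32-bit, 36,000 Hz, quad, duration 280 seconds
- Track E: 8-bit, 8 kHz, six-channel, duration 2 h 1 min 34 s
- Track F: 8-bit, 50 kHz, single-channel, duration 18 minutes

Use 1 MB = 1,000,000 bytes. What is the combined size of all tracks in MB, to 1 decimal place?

Track A: 20:30 (min:sec) = 1,230 s; 64,000 × 1,230 × 3 × 2 = 472,320,000 bytes.
Track B: 64,000 × 831 × 4 × 1 = 212,736,000 bytes.
Track C: 21 minutes 33 seconds = 1,293 s; 37,800 × 1,293 × 1 × 2 = 97,750,800 bytes.
Track D: 36,000 × 280 × 4 × 4 = 161,280,000 bytes.
Track E: 2 h 1 min 34 s = 7,294 s; 8,000 × 7,294 × 1 × 6 = 350,112,000 bytes.
Track F: 18 minutes = 1,080 s; 50,000 × 1,080 × 1 × 1 = 54,000,000 bytes.
Total = 1,348,198,800 bytes = 1348.2 MB.

1348.2 MB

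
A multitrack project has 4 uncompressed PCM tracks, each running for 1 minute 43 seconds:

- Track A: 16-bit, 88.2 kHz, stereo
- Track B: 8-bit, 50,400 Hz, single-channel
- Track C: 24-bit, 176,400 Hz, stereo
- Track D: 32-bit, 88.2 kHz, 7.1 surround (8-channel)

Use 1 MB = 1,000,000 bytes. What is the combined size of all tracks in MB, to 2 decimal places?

441.25 MB

1 minute 43 seconds = 103 s.
Track A: 88,200 × 103 × 2 × 2 = 36,338,400 bytes.
Track B: 50,400 × 103 × 1 × 1 = 5,191,200 bytes.
Track C: 176,400 × 103 × 3 × 2 = 109,015,200 bytes.
Track D: 88,200 × 103 × 4 × 8 = 290,707,200 bytes.
Total = 441,252,000 bytes = 441.25 MB.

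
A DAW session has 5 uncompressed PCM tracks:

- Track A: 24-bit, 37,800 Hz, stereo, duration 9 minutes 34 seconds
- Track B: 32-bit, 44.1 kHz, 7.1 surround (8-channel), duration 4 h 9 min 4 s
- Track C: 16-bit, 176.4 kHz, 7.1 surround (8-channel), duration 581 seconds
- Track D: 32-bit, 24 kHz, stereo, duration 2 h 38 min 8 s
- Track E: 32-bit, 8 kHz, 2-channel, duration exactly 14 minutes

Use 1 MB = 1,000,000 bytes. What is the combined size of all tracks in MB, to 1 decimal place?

24734.4 MB

Track A: 9 minutes 34 seconds = 574 s; 37,800 × 574 × 3 × 2 = 130,183,200 bytes.
Track B: 4 h 9 min 4 s = 14,944 s; 44,100 × 14,944 × 4 × 8 = 21,088,972,800 bytes.
Track C: 176,400 × 581 × 2 × 8 = 1,639,814,400 bytes.
Track D: 2 h 38 min 8 s = 9,488 s; 24,000 × 9,488 × 4 × 2 = 1,821,696,000 bytes.
Track E: exactly 14 minutes = 840 s; 8,000 × 840 × 4 × 2 = 53,760,000 bytes.
Total = 24,734,426,400 bytes = 24734.4 MB.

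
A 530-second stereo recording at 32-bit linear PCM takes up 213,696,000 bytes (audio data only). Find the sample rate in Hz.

50,400 Hz

Bytes = sample_rate × seconds × bytes_per_sample × channels.
sample_rate = 213,696,000 / (530 × 4 × 2) = 213,696,000 / 4,240 = 50,400 Hz.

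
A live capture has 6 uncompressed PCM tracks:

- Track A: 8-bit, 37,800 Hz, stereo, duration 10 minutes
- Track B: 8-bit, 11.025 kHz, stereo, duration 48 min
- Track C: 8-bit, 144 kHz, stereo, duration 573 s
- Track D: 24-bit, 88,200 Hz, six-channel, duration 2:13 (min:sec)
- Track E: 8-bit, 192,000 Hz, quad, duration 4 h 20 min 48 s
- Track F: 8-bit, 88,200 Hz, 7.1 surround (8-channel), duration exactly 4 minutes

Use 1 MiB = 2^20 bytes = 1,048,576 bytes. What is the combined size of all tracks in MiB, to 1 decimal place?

12085.0 MiB

Track A: 10 minutes = 600 s; 37,800 × 600 × 1 × 2 = 45,360,000 bytes.
Track B: 48 min = 2,880 s; 11,025 × 2,880 × 1 × 2 = 63,504,000 bytes.
Track C: 144,000 × 573 × 1 × 2 = 165,024,000 bytes.
Track D: 2:13 (min:sec) = 133 s; 88,200 × 133 × 3 × 6 = 211,150,800 bytes.
Track E: 4 h 20 min 48 s = 15,648 s; 192,000 × 15,648 × 1 × 4 = 12,017,664,000 bytes.
Track F: exactly 4 minutes = 240 s; 88,200 × 240 × 1 × 8 = 169,344,000 bytes.
Total = 12,672,046,800 bytes = 12085.0 MiB.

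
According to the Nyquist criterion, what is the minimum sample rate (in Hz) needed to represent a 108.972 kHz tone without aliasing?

217,944 Hz

Minimum sample rate = 2 × 108,972 Hz = 217,944 Hz.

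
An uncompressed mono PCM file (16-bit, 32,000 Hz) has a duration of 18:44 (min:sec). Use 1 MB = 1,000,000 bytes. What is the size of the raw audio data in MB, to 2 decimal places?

Duration = 18:44 (min:sec) = 1,124 s.
Bytes = 32,000 samples/s × 1,124 s × 2 bytes/sample × 1 ch = 71,936,000 bytes.
71,936,000 / 1,000,000 = 71.94 MB.

71.94 MB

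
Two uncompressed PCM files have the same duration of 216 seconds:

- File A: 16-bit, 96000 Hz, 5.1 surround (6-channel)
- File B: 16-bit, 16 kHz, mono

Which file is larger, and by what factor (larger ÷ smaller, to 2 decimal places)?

File A, by a factor of 36.00

File A: 96,000 × 2 × 6 = 1,152,000 bytes/s.
File B: 16,000 × 2 × 1 = 32,000 bytes/s.
File A is larger; ratio = 248,832,000 / 6,912,000 = 36.00.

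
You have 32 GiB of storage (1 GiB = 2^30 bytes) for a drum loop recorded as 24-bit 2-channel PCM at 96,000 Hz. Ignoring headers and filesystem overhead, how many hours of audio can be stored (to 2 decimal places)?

Uncompressed byte rate = 96,000 × 3 × 2 = 576,000 bytes/s.
Capacity = 32 × 1,073,741,824 = 34,359,738,368 bytes.
34,359,738,368 / 576,000 ≈ 59652.32 s → 16.57 hours.

16.57 hours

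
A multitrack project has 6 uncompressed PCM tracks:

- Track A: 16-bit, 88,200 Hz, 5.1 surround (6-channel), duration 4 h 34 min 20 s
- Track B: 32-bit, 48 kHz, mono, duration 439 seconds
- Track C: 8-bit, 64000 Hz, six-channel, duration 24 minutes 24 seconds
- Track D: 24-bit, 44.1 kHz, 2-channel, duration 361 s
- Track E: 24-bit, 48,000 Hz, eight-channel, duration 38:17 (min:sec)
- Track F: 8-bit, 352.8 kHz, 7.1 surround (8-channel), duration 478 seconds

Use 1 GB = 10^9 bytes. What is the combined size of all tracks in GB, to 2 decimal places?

Track A: 4 h 34 min 20 s = 16,460 s; 88,200 × 16,460 × 2 × 6 = 17,421,264,000 bytes.
Track B: 48,000 × 439 × 4 × 1 = 84,288,000 bytes.
Track C: 24 minutes 24 seconds = 1,464 s; 64,000 × 1,464 × 1 × 6 = 562,176,000 bytes.
Track D: 44,100 × 361 × 3 × 2 = 95,520,600 bytes.
Track E: 38:17 (min:sec) = 2,297 s; 48,000 × 2,297 × 3 × 8 = 2,646,144,000 bytes.
Track F: 352,800 × 478 × 1 × 8 = 1,349,107,200 bytes.
Total = 22,158,499,800 bytes = 22.16 GB.

22.16 GB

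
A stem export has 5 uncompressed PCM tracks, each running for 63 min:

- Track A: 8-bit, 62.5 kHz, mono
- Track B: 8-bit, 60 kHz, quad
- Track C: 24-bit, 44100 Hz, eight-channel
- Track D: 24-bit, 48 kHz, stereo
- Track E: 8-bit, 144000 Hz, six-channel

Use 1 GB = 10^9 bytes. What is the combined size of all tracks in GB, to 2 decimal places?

63 min = 3,780 s.
Track A: 62,500 × 3,780 × 1 × 1 = 236,250,000 bytes.
Track B: 60,000 × 3,780 × 1 × 4 = 907,200,000 bytes.
Track C: 44,100 × 3,780 × 3 × 8 = 4,000,752,000 bytes.
Track D: 48,000 × 3,780 × 3 × 2 = 1,088,640,000 bytes.
Track E: 144,000 × 3,780 × 1 × 6 = 3,265,920,000 bytes.
Total = 9,498,762,000 bytes = 9.50 GB.

9.50 GB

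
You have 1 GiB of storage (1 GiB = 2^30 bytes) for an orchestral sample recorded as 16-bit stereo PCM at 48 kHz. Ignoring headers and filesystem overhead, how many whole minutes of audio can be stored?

Uncompressed byte rate = 48,000 × 2 × 2 = 192,000 bytes/s.
Capacity = 1 × 1,073,741,824 = 1,073,741,824 bytes.
1,073,741,824 / 192,000 ≈ 5592.41 s → 93 minutes.

93 minutes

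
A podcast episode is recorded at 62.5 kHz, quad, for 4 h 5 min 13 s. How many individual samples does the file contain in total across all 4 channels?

4 h 5 min 13 s = 14,713 s.
62,500 × 14,713 s × 4 ch = 3,678,250,000 samples.

3,678,250,000 samples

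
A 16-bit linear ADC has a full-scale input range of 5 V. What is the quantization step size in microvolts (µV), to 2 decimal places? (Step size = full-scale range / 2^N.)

76.29 µV

5 V / 2^16 = 5 / 65,536 V = 76.29 µV.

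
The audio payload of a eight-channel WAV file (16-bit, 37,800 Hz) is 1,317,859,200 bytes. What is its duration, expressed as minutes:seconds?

Byte rate = 37,800 × 2 × 8 = 604,800 bytes/s.
Duration = 1,317,859,200 / 604,800 = 2,179 s.
2,179 s = 36:19.

36:19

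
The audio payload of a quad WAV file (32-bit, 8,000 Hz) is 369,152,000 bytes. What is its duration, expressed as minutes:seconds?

Byte rate = 8,000 × 4 × 4 = 128,000 bytes/s.
Duration = 369,152,000 / 128,000 = 2,884 s.
2,884 s = 48:04.

48:04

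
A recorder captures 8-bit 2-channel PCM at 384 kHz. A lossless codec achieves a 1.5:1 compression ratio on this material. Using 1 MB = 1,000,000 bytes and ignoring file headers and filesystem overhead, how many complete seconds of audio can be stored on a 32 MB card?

Uncompressed byte rate = 384,000 × 1 × 2 = 768,000 bytes/s.
After 1.5:1 compression, effective rate ≈ 512000 bytes/s.
Capacity = 32 × 1,000,000 = 32,000,000 bytes.
32,000,000 / effective rate ≈ 62.5 s → 62 seconds.

62 seconds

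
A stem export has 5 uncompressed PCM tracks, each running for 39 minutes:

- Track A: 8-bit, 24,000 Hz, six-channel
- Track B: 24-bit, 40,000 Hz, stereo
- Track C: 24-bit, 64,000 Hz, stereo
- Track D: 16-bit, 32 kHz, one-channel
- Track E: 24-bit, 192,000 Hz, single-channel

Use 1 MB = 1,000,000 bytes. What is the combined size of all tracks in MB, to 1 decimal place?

39 minutes = 2,340 s.
Track A: 24,000 × 2,340 × 1 × 6 = 336,960,000 bytes.
Track B: 40,000 × 2,340 × 3 × 2 = 561,600,000 bytes.
Track C: 64,000 × 2,340 × 3 × 2 = 898,560,000 bytes.
Track D: 32,000 × 2,340 × 2 × 1 = 149,760,000 bytes.
Track E: 192,000 × 2,340 × 3 × 1 = 1,347,840,000 bytes.
Total = 3,294,720,000 bytes = 3294.7 MB.

3294.7 MB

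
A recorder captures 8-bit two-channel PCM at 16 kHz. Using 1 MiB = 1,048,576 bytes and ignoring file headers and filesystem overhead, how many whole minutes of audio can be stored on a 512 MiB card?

Uncompressed byte rate = 16,000 × 1 × 2 = 32,000 bytes/s.
Capacity = 512 × 1,048,576 = 536,870,912 bytes.
536,870,912 / 32,000 ≈ 16777.22 s → 279 minutes.

279 minutes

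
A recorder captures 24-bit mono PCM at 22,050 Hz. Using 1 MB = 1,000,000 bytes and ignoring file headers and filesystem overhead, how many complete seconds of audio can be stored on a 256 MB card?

3,869 seconds

Uncompressed byte rate = 22,050 × 3 × 1 = 66,150 bytes/s.
Capacity = 256 × 1,000,000 = 256,000,000 bytes.
256,000,000 / 66,150 ≈ 3869.99 s → 3,869 seconds.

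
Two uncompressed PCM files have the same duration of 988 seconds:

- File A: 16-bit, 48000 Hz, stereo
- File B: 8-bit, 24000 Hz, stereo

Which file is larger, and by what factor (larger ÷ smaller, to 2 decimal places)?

File A: 48,000 × 2 × 2 = 192,000 bytes/s.
File B: 24,000 × 1 × 2 = 48,000 bytes/s.
File A is larger; ratio = 189,696,000 / 47,424,000 = 4.00.

File A, by a factor of 4.00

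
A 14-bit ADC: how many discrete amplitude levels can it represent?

16,384 levels

2^14 = 16,384.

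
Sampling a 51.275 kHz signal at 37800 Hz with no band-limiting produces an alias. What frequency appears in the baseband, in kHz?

Nyquist = 37,800/2 = 18,900 Hz; 51,275 Hz exceeds it.
Alias = |51,275 − 1×37,800| = |51,275 − 37,800| = 13,475 Hz = 13.475 kHz.

13.475 kHz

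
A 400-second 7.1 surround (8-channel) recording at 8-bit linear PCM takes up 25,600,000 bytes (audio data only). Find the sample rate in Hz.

Bytes = sample_rate × seconds × bytes_per_sample × channels.
sample_rate = 25,600,000 / (400 × 1 × 8) = 25,600,000 / 3,200 = 8,000 Hz.

8,000 Hz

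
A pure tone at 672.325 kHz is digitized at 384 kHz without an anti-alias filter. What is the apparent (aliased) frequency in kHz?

95.675 kHz

Nyquist = 384,000/2 = 192,000 Hz; 672,325 Hz exceeds it.
Alias = |672,325 − 2×384,000| = |672,325 − 768,000| = 95,675 Hz = 95.675 kHz.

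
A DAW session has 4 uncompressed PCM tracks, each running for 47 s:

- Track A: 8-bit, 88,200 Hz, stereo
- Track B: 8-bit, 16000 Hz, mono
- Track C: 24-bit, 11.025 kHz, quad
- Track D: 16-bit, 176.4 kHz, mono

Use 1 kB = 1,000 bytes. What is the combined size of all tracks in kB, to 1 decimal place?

31842.5 kB

Track A: 88,200 × 47 × 1 × 2 = 8,290,800 bytes.
Track B: 16,000 × 47 × 1 × 1 = 752,000 bytes.
Track C: 11,025 × 47 × 3 × 4 = 6,218,100 bytes.
Track D: 176,400 × 47 × 2 × 1 = 16,581,600 bytes.
Total = 31,842,500 bytes = 31842.5 kB.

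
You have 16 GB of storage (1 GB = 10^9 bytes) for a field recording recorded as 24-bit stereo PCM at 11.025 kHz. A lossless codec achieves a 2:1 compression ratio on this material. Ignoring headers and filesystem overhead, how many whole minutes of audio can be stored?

Uncompressed byte rate = 11,025 × 3 × 2 = 66,150 bytes/s.
After 2:1 compression, effective rate ≈ 33075 bytes/s.
Capacity = 16 × 1,000,000,000 = 16,000,000,000 bytes.
16,000,000,000 / effective rate ≈ 483749.06 s → 8,062 minutes.

8,062 minutes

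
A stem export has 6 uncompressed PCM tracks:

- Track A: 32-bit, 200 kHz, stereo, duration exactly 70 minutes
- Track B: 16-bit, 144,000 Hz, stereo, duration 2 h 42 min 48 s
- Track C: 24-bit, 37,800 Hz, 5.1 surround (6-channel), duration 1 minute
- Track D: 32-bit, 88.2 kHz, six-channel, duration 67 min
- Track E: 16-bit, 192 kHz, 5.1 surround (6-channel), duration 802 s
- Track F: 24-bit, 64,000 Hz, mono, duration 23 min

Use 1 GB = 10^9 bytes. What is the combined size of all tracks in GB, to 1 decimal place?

23.0 GB

Track A: exactly 70 minutes = 4,200 s; 200,000 × 4,200 × 4 × 2 = 6,720,000,000 bytes.
Track B: 2 h 42 min 48 s = 9,768 s; 144,000 × 9,768 × 2 × 2 = 5,626,368,000 bytes.
Track C: 1 minute = 60 s; 37,800 × 60 × 3 × 6 = 40,824,000 bytes.
Track D: 67 min = 4,020 s; 88,200 × 4,020 × 4 × 6 = 8,509,536,000 bytes.
Track E: 192,000 × 802 × 2 × 6 = 1,847,808,000 bytes.
Track F: 23 min = 1,380 s; 64,000 × 1,380 × 3 × 1 = 264,960,000 bytes.
Total = 23,009,496,000 bytes = 23.0 GB.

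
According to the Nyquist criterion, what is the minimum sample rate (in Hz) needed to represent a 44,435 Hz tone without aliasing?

Minimum sample rate = 2 × 44,435 Hz = 88,870 Hz.

88,870 Hz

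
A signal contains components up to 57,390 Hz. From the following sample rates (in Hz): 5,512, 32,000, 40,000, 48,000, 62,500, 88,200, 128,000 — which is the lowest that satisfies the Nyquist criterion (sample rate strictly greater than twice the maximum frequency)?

128,000 Hz

Need sample rate > 2 × 57,390 = 114,780 Hz.
Lowest listed rate above 114,780 Hz is 128,000 Hz.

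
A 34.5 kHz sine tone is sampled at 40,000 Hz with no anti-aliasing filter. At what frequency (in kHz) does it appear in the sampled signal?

5.5 kHz

Nyquist = 40,000/2 = 20,000 Hz; 34,500 Hz exceeds it.
Alias = |34,500 − 1×40,000| = |34,500 − 40,000| = 5,500 Hz = 5.5 kHz.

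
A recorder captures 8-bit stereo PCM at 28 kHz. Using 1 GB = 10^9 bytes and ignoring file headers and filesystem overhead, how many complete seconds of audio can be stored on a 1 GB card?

17,857 seconds

Uncompressed byte rate = 28,000 × 1 × 2 = 56,000 bytes/s.
Capacity = 1 × 1,000,000,000 = 1,000,000,000 bytes.
1,000,000,000 / 56,000 ≈ 17857.14 s → 17,857 seconds.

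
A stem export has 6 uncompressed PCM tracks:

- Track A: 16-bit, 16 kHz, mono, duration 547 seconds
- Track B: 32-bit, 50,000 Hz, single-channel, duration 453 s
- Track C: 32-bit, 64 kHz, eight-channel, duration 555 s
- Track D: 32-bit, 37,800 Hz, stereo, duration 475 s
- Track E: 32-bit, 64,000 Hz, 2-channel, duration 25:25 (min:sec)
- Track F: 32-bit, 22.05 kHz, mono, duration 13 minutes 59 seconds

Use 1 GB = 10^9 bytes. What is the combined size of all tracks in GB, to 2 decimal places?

2.24 GB

Track A: 16,000 × 547 × 2 × 1 = 17,504,000 bytes.
Track B: 50,000 × 453 × 4 × 1 = 90,600,000 bytes.
Track C: 64,000 × 555 × 4 × 8 = 1,136,640,000 bytes.
Track D: 37,800 × 475 × 4 × 2 = 143,640,000 bytes.
Track E: 25:25 (min:sec) = 1,525 s; 64,000 × 1,525 × 4 × 2 = 780,800,000 bytes.
Track F: 13 minutes 59 seconds = 839 s; 22,050 × 839 × 4 × 1 = 73,999,800 bytes.
Total = 2,243,183,800 bytes = 2.24 GB.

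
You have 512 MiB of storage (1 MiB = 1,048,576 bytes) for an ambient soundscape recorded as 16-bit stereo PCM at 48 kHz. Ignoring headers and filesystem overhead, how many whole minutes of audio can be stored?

Uncompressed byte rate = 48,000 × 2 × 2 = 192,000 bytes/s.
Capacity = 512 × 1,048,576 = 536,870,912 bytes.
536,870,912 / 192,000 ≈ 2796.2 s → 46 minutes.

46 minutes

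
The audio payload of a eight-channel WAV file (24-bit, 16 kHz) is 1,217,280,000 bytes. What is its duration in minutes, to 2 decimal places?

Byte rate = 16,000 × 3 × 8 = 384,000 bytes/s.
Duration = 1,217,280,000 / 384,000 = 3,170 s.
3,170 s / 60 = 52.83 minutes.

52.83 minutes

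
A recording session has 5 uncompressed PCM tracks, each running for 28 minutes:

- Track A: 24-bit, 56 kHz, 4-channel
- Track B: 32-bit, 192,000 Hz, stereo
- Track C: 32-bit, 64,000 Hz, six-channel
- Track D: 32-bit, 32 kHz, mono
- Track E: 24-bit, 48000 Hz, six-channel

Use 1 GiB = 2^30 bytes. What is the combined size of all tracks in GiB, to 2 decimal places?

28 minutes = 1,680 s.
Track A: 56,000 × 1,680 × 3 × 4 = 1,128,960,000 bytes.
Track B: 192,000 × 1,680 × 4 × 2 = 2,580,480,000 bytes.
Track C: 64,000 × 1,680 × 4 × 6 = 2,580,480,000 bytes.
Track D: 32,000 × 1,680 × 4 × 1 = 215,040,000 bytes.
Track E: 48,000 × 1,680 × 3 × 6 = 1,451,520,000 bytes.
Total = 7,956,480,000 bytes = 7.41 GiB.

7.41 GiB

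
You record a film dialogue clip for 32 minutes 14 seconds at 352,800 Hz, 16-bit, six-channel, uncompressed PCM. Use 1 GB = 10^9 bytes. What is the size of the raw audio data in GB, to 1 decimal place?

Duration = 32 minutes 14 seconds = 1,934 s.
Bytes = 352,800 samples/s × 1,934 s × 2 bytes/sample × 6 ch = 8,187,782,400 bytes.
8,187,782,400 / 1,000,000,000 = 8.2 GB.

8.2 GB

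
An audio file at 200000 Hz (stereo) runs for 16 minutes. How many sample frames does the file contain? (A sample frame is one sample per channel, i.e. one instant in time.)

192,000,000 sample frames

16 minutes = 960 s.
200,000 samples/s × 960 s = 192,000,000 frames.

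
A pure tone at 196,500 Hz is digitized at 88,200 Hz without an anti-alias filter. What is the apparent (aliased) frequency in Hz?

Nyquist = 88,200/2 = 44,100 Hz; 196,500 Hz exceeds it.
Alias = |196,500 − 2×88,200| = |196,500 − 176,400| = 20,100 Hz.

20,100 Hz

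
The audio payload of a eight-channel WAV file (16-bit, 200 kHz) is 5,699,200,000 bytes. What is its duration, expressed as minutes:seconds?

Byte rate = 200,000 × 2 × 8 = 3,200,000 bytes/s.
Duration = 5,699,200,000 / 3,200,000 = 1,781 s.
1,781 s = 29:41.

29:41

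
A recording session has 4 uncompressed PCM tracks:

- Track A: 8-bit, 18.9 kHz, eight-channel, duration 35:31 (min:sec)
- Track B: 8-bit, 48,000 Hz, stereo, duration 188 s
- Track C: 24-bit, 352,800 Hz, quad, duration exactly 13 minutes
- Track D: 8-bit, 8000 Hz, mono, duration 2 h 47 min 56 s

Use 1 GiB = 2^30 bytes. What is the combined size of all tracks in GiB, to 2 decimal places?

Track A: 35:31 (min:sec) = 2,131 s; 18,900 × 2,131 × 1 × 8 = 322,207,200 bytes.
Track B: 48,000 × 188 × 1 × 2 = 18,048,000 bytes.
Track C: exactly 13 minutes = 780 s; 352,800 × 780 × 3 × 4 = 3,302,208,000 bytes.
Track D: 2 h 47 min 56 s = 10,076 s; 8,000 × 10,076 × 1 × 1 = 80,608,000 bytes.
Total = 3,723,071,200 bytes = 3.47 GiB.

3.47 GiB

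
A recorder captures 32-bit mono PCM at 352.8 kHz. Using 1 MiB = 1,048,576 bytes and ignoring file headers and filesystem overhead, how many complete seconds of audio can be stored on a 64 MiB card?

Uncompressed byte rate = 352,800 × 4 × 1 = 1,411,200 bytes/s.
Capacity = 64 × 1,048,576 = 67,108,864 bytes.
67,108,864 / 1,411,200 ≈ 47.55 s → 47 seconds.

47 seconds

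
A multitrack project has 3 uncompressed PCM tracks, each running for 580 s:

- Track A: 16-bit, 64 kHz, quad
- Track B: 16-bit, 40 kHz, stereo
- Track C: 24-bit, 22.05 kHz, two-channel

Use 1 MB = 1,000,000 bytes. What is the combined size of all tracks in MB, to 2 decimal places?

Track A: 64,000 × 580 × 2 × 4 = 296,960,000 bytes.
Track B: 40,000 × 580 × 2 × 2 = 92,800,000 bytes.
Track C: 22,050 × 580 × 3 × 2 = 76,734,000 bytes.
Total = 466,494,000 bytes = 466.49 MB.

466.49 MB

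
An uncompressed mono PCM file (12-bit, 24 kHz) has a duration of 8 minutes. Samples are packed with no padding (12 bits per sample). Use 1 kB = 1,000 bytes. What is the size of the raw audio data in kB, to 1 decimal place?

Duration = 8 minutes = 480 s.
Bits = 24,000 × 480 × 12 × 1 = 138,240,000 bits = 17,280,000 bytes.
17,280,000 / 1,000 = 17280.0 kB.

17280.0 kB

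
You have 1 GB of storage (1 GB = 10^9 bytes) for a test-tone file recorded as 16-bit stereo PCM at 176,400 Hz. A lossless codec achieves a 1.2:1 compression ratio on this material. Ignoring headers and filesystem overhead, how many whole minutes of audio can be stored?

Uncompressed byte rate = 176,400 × 2 × 2 = 705,600 bytes/s.
After 1.2:1 compression, effective rate ≈ 588000 bytes/s.
Capacity = 1 × 1,000,000,000 = 1,000,000,000 bytes.
1,000,000,000 / effective rate ≈ 1700.68 s → 28 minutes.

28 minutes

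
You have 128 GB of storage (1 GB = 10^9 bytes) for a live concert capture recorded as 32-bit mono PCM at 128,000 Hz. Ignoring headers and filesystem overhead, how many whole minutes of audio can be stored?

4,166 minutes

Uncompressed byte rate = 128,000 × 4 × 1 = 512,000 bytes/s.
Capacity = 128 × 1,000,000,000 = 128,000,000,000 bytes.
128,000,000,000 / 512,000 ≈ 250000 s → 4,166 minutes.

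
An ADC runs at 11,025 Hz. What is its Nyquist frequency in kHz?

5.5125 kHz

Nyquist frequency = sample rate / 2 = 11,025 / 2 = 5.5125 kHz.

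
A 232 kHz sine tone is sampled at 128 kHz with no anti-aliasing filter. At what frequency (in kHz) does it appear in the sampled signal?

Nyquist = 128,000/2 = 64,000 Hz; 232,000 Hz exceeds it.
Alias = |232,000 − 2×128,000| = |232,000 − 256,000| = 24,000 Hz = 24 kHz.

24 kHz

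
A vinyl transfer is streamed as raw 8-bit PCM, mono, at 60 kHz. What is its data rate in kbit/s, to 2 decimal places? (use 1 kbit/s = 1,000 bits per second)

Bit rate = 60,000 × 8 × 1 = 480,000 bits/s.
= 480.00 kbit/s.

480.00 kbit/s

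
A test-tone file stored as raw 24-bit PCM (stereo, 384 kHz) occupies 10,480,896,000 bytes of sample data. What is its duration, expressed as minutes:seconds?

75:49

Byte rate = 384,000 × 3 × 2 = 2,304,000 bytes/s.
Duration = 10,480,896,000 / 2,304,000 = 4,549 s.
4,549 s = 75:49.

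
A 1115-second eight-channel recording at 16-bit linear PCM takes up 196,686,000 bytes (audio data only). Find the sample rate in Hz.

11,025 Hz

Bytes = sample_rate × seconds × bytes_per_sample × channels.
sample_rate = 196,686,000 / (1,115 × 2 × 8) = 196,686,000 / 17,840 = 11,025 Hz.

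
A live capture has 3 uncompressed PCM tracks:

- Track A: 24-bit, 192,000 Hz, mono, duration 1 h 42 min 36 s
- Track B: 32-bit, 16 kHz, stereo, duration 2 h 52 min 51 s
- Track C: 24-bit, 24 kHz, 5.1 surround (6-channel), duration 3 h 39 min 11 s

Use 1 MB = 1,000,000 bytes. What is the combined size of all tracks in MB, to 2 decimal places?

Track A: 1 h 42 min 36 s = 6,156 s; 192,000 × 6,156 × 3 × 1 = 3,545,856,000 bytes.
Track B: 2 h 52 min 51 s = 10,371 s; 16,000 × 10,371 × 4 × 2 = 1,327,488,000 bytes.
Track C: 3 h 39 min 11 s = 13,151 s; 24,000 × 13,151 × 3 × 6 = 5,681,232,000 bytes.
Total = 10,554,576,000 bytes = 10554.58 MB.

10554.58 MB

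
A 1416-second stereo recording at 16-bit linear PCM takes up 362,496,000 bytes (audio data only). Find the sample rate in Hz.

64,000 Hz

Bytes = sample_rate × seconds × bytes_per_sample × channels.
sample_rate = 362,496,000 / (1,416 × 2 × 2) = 362,496,000 / 5,664 = 64,000 Hz.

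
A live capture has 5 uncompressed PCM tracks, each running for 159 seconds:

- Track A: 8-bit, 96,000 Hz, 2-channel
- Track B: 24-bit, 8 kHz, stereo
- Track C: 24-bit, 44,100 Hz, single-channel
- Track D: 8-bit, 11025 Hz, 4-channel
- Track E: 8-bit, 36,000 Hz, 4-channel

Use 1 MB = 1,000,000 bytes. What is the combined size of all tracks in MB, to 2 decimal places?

89.10 MB

Track A: 96,000 × 159 × 1 × 2 = 30,528,000 bytes.
Track B: 8,000 × 159 × 3 × 2 = 7,632,000 bytes.
Track C: 44,100 × 159 × 3 × 1 = 21,035,700 bytes.
Track D: 11,025 × 159 × 1 × 4 = 7,011,900 bytes.
Track E: 36,000 × 159 × 1 × 4 = 22,896,000 bytes.
Total = 89,103,600 bytes = 89.10 MB.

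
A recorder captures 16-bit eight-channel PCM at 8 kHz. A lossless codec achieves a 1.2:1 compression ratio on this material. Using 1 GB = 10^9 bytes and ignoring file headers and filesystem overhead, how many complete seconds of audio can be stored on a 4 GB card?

37,500 seconds

Uncompressed byte rate = 8,000 × 2 × 8 = 128,000 bytes/s.
After 1.2:1 compression, effective rate ≈ 106666.67 bytes/s.
Capacity = 4 × 1,000,000,000 = 4,000,000,000 bytes.
4,000,000,000 / effective rate ≈ 37500 s → 37,500 seconds.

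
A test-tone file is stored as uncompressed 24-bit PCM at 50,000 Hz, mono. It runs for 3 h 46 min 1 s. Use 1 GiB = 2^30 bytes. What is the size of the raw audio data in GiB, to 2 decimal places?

1.89 GiB

Duration = 3 h 46 min 1 s = 13,561 s.
Bytes = 50,000 samples/s × 13,561 s × 3 bytes/sample × 1 ch = 2,034,150,000 bytes.
2,034,150,000 / 1,073,741,824 = 1.89 GiB.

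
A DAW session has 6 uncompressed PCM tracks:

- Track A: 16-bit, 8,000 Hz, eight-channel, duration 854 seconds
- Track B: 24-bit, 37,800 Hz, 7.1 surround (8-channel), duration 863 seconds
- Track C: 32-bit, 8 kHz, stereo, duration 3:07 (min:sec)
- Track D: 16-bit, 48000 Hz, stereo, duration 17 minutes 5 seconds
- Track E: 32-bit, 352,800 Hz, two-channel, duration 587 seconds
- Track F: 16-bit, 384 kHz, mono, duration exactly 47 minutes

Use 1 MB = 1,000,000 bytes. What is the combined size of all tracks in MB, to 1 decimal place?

Track A: 8,000 × 854 × 2 × 8 = 109,312,000 bytes.
Track B: 37,800 × 863 × 3 × 8 = 782,913,600 bytes.
Track C: 3:07 (min:sec) = 187 s; 8,000 × 187 × 4 × 2 = 11,968,000 bytes.
Track D: 17 minutes 5 seconds = 1,025 s; 48,000 × 1,025 × 2 × 2 = 196,800,000 bytes.
Track E: 352,800 × 587 × 4 × 2 = 1,656,748,800 bytes.
Track F: exactly 47 minutes = 2,820 s; 384,000 × 2,820 × 2 × 1 = 2,165,760,000 bytes.
Total = 4,923,502,400 bytes = 4923.5 MB.

4923.5 MB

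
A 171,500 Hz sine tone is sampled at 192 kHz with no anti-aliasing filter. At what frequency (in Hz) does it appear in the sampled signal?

20,500 Hz

Nyquist = 192,000/2 = 96,000 Hz; 171,500 Hz exceeds it.
Alias = |171,500 − 1×192,000| = |171,500 − 192,000| = 20,500 Hz.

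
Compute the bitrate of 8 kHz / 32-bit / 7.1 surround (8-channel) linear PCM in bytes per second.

256,000 bytes/s

Bit rate = 8,000 × 32 × 8 = 2,048,000 bits/s.
2,048,000 / 8 = 256,000 bytes/s.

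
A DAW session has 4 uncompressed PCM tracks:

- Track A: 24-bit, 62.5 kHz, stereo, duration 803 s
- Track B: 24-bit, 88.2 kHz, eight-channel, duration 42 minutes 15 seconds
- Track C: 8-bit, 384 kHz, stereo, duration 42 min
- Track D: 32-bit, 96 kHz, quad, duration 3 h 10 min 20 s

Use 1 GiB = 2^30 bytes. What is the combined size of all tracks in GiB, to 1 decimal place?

23.4 GiB

Track A: 62,500 × 803 × 3 × 2 = 301,125,000 bytes.
Track B: 42 minutes 15 seconds = 2,535 s; 88,200 × 2,535 × 3 × 8 = 5,366,088,000 bytes.
Track C: 42 min = 2,520 s; 384,000 × 2,520 × 1 × 2 = 1,935,360,000 bytes.
Track D: 3 h 10 min 20 s = 11,420 s; 96,000 × 11,420 × 4 × 4 = 17,541,120,000 bytes.
Total = 25,143,693,000 bytes = 23.4 GiB.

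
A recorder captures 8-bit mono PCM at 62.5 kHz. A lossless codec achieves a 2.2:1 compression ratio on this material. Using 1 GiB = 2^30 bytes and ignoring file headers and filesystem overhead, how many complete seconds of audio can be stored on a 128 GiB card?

4,837,851 seconds

Uncompressed byte rate = 62,500 × 1 × 1 = 62,500 bytes/s.
After 2.2:1 compression, effective rate ≈ 28409.09 bytes/s.
Capacity = 128 × 1,073,741,824 = 137,438,953,472 bytes.
137,438,953,472 / effective rate ≈ 4837851.16 s → 4,837,851 seconds.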